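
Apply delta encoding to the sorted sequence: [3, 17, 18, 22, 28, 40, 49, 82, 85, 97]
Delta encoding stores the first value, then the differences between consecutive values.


First value: 3
Deltas:
  17 - 3 = 14
  18 - 17 = 1
  22 - 18 = 4
  28 - 22 = 6
  40 - 28 = 12
  49 - 40 = 9
  82 - 49 = 33
  85 - 82 = 3
  97 - 85 = 12


Delta encoded: [3, 14, 1, 4, 6, 12, 9, 33, 3, 12]


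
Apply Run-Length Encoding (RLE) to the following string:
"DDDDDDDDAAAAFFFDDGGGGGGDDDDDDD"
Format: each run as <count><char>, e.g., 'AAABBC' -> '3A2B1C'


Scanning runs left to right:
  i=0: run of 'D' x 8 -> '8D'
  i=8: run of 'A' x 4 -> '4A'
  i=12: run of 'F' x 3 -> '3F'
  i=15: run of 'D' x 2 -> '2D'
  i=17: run of 'G' x 6 -> '6G'
  i=23: run of 'D' x 7 -> '7D'

RLE = 8D4A3F2D6G7D


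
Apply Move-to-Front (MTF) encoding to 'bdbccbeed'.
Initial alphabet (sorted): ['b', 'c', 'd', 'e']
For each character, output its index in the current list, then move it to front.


MTF encoding:
'b': index 0 in ['b', 'c', 'd', 'e'] -> ['b', 'c', 'd', 'e']
'd': index 2 in ['b', 'c', 'd', 'e'] -> ['d', 'b', 'c', 'e']
'b': index 1 in ['d', 'b', 'c', 'e'] -> ['b', 'd', 'c', 'e']
'c': index 2 in ['b', 'd', 'c', 'e'] -> ['c', 'b', 'd', 'e']
'c': index 0 in ['c', 'b', 'd', 'e'] -> ['c', 'b', 'd', 'e']
'b': index 1 in ['c', 'b', 'd', 'e'] -> ['b', 'c', 'd', 'e']
'e': index 3 in ['b', 'c', 'd', 'e'] -> ['e', 'b', 'c', 'd']
'e': index 0 in ['e', 'b', 'c', 'd'] -> ['e', 'b', 'c', 'd']
'd': index 3 in ['e', 'b', 'c', 'd'] -> ['d', 'e', 'b', 'c']


Output: [0, 2, 1, 2, 0, 1, 3, 0, 3]


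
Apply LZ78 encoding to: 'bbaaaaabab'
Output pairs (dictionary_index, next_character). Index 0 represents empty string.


LZ78 encoding steps:
Dictionary: {0: ''}
Step 1: w='' (idx 0), next='b' -> output (0, 'b'), add 'b' as idx 1
Step 2: w='b' (idx 1), next='a' -> output (1, 'a'), add 'ba' as idx 2
Step 3: w='' (idx 0), next='a' -> output (0, 'a'), add 'a' as idx 3
Step 4: w='a' (idx 3), next='a' -> output (3, 'a'), add 'aa' as idx 4
Step 5: w='a' (idx 3), next='b' -> output (3, 'b'), add 'ab' as idx 5
Step 6: w='ab' (idx 5), end of input -> output (5, '')


Encoded: [(0, 'b'), (1, 'a'), (0, 'a'), (3, 'a'), (3, 'b'), (5, '')]


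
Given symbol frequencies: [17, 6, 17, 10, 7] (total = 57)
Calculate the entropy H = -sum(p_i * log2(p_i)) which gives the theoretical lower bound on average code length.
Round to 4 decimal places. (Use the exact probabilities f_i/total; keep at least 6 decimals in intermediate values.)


Per-symbol terms -p_i * log2(p_i) with p_i = f_i/57:
  p = 17/57 = 0.298246: log2(p) = -1.745427, -p*log2(p) = 0.520566
  p = 6/57 = 0.105263: log2(p) = -3.247928, -p*log2(p) = 0.341887
  p = 17/57 = 0.298246: log2(p) = -1.745427, -p*log2(p) = 0.520566
  p = 10/57 = 0.175439: log2(p) = -2.510962, -p*log2(p) = 0.440520
  p = 7/57 = 0.122807: log2(p) = -3.025535, -p*log2(p) = 0.371557
H = 0.520566 + 0.341887 + 0.520566 + 0.440520 + 0.371557 = 2.195096

H = 2.1951 bits/symbol


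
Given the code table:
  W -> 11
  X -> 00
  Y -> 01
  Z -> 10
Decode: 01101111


Decoding:
01 -> Y
10 -> Z
11 -> W
11 -> W


Result: YZWW


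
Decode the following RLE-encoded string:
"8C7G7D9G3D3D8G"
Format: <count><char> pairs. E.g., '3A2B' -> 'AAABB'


Expanding each <count><char> pair:
  8C -> 'CCCCCCCC'
  7G -> 'GGGGGGG'
  7D -> 'DDDDDDD'
  9G -> 'GGGGGGGGG'
  3D -> 'DDD'
  3D -> 'DDD'
  8G -> 'GGGGGGGG'

Decoded = CCCCCCCCGGGGGGGDDDDDDDGGGGGGGGGDDDDDDGGGGGGGG


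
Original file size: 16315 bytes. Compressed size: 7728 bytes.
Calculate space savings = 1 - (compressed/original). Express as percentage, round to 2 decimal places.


ratio = compressed/original = 7728/16315 = 0.473675
savings = 1 - ratio = 1 - 0.473675 = 0.526325
as a percentage: 0.526325 * 100 = 52.63%

Space savings = 1 - 7728/16315 = 52.63%


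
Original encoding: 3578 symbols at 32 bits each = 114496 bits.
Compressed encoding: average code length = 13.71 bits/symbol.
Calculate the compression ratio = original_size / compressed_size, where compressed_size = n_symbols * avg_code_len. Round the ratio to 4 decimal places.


original_size = n_symbols * orig_bits = 3578 * 32 = 114496 bits
compressed_size = n_symbols * avg_code_len = 3578 * 13.71 = 49054.38 bits
ratio = original_size / compressed_size = 114496 / 49054.38 = 2.3341

Compression ratio = 2.3341


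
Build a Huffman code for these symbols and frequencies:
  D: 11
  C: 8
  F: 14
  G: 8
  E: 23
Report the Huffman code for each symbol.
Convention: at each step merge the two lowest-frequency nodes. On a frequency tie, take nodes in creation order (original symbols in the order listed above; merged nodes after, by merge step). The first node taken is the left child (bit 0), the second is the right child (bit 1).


Huffman tree construction:
Step 1: Merge C(8) + G(8) = 16
Step 2: Merge D(11) + F(14) = 25
Step 3: Merge (C+G)(16) + E(23) = 39
Step 4: Merge (D+F)(25) + ((C+G)+E)(39) = 64
Read each symbol's code off the tree from the root (left child = 0, right child = 1).

Codes:
  D: 00 (length 2)
  C: 100 (length 3)
  F: 01 (length 2)
  G: 101 (length 3)
  E: 11 (length 2)
Average code length: 144/64 = 2.2500 bits/symbol


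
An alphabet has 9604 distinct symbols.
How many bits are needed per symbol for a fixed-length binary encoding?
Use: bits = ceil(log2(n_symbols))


log2(9604) = 13.2294
Bracket: 2^13 = 8192 < 9604 <= 2^14 = 16384
So ceil(log2(9604)) = 14

bits = ceil(log2(9604)) = ceil(13.2294) = 14 bits


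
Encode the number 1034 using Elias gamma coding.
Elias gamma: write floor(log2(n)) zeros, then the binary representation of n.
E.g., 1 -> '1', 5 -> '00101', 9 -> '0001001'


num_bits = floor(log2(1034)) + 1 = 11
leading_zeros = num_bits - 1 = 10
binary(1034) = 10000001010

Elias gamma(1034) = '0000000000' + '10000001010' = 000000000010000001010 (21 bits)


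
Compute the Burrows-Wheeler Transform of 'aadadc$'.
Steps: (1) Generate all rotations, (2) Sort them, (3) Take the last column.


Rotations (sorted):
  0: $aadadc -> last char: c
  1: aadadc$ -> last char: $
  2: adadc$a -> last char: a
  3: adc$aad -> last char: d
  4: c$aadad -> last char: d
  5: dadc$aa -> last char: a
  6: dc$aada -> last char: a


BWT = c$addaa


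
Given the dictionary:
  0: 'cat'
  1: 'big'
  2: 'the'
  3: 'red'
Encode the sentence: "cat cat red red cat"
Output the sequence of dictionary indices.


Look up each word in the dictionary:
  'cat' -> 0
  'cat' -> 0
  'red' -> 3
  'red' -> 3
  'cat' -> 0

Encoded: [0, 0, 3, 3, 0]


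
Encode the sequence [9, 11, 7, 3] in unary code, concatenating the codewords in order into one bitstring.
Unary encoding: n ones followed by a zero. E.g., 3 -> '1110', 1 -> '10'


Encode each number as n ones followed by a terminating 0:
  9 -> 1111111110 (10 bits)
  11 -> 111111111110 (12 bits)
  7 -> 11111110 (8 bits)
  3 -> 1110 (4 bits)
Total length = 10 + 12 + 8 + 4 = 34 bits.

Unary([9, 11, 7, 3]) = 1111111110111111111110111111101110 (34 bits)


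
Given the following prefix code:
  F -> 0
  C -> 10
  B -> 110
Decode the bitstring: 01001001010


Decoding step by step:
Bits 0 -> F
Bits 10 -> C
Bits 0 -> F
Bits 10 -> C
Bits 0 -> F
Bits 10 -> C
Bits 10 -> C


Decoded message: FCFCFCC


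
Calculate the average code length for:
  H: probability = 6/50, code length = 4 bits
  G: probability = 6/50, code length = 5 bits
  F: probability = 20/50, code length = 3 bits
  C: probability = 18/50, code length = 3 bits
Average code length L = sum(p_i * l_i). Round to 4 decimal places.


Weighted contributions p_i * l_i:
  H: (6/50) * 4 = 24/50
  G: (6/50) * 5 = 30/50
  F: (20/50) * 3 = 60/50
  C: (18/50) * 3 = 54/50
Sum = (24 + 30 + 60 + 54)/50 = 168/50

L = 168/50 = 3.3600 bits/symbol


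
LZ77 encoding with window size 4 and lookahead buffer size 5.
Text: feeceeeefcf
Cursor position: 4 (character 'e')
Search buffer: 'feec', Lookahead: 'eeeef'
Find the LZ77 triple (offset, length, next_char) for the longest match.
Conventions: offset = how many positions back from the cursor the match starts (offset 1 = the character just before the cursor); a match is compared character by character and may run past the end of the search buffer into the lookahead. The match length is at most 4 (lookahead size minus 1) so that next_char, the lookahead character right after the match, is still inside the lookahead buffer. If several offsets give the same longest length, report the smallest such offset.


Try each offset into the search buffer:
  offset=1 (pos 3, char 'c'): match length 0
  offset=2 (pos 2, char 'e'): match length 1
  offset=3 (pos 1, char 'e'): match length 2
  offset=4 (pos 0, char 'f'): match length 0
Longest match has length 2 at offset 3.
next_char = character at position 4 + 2 = 6 -> 'e'

Best match: offset=3, length=2 (matching 'ee' starting at position 1)
LZ77 triple: (3, 2, 'e')


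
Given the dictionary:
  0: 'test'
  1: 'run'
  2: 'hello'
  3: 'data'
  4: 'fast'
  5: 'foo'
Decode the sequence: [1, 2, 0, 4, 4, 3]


Look up each index in the dictionary:
  1 -> 'run'
  2 -> 'hello'
  0 -> 'test'
  4 -> 'fast'
  4 -> 'fast'
  3 -> 'data'

Decoded: "run hello test fast fast data"


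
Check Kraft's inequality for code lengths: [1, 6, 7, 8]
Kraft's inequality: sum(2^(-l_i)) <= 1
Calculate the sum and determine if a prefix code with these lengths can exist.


Sum = 2^(-1) + 2^(-6) + 2^(-7) + 2^(-8)
    = 0.5 + 0.015625 + 0.0078125 + 0.00390625
    = 135/256 = 0.52734375
Since 0.52734375 <= 1, Kraft's inequality IS satisfied.
A prefix code with these lengths CAN exist.

Kraft sum = 0.52734375. Satisfied.


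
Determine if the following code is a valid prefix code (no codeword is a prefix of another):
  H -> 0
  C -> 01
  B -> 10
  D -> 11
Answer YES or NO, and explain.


Checking each pair (does one codeword prefix another?):
  H='0' vs C='01': prefix -- VIOLATION

NO -- this is NOT a valid prefix code. H (0) is a prefix of C (01).


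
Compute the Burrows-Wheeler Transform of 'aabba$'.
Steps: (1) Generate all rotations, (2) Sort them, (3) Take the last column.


Rotations (sorted):
  0: $aabba -> last char: a
  1: a$aabb -> last char: b
  2: aabba$ -> last char: $
  3: abba$a -> last char: a
  4: ba$aab -> last char: b
  5: bba$aa -> last char: a


BWT = ab$aba


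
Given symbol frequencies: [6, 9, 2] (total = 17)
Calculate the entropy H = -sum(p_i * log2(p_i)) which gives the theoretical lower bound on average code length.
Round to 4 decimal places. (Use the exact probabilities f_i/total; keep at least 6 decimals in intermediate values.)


Per-symbol terms -p_i * log2(p_i) with p_i = f_i/17:
  p = 6/17 = 0.352941: log2(p) = -1.502500, -p*log2(p) = 0.530294
  p = 9/17 = 0.529412: log2(p) = -0.917538, -p*log2(p) = 0.485755
  p = 2/17 = 0.117647: log2(p) = -3.087463, -p*log2(p) = 0.363231
H = 0.530294 + 0.485755 + 0.363231 = 1.379280

H = 1.3793 bits/symbol


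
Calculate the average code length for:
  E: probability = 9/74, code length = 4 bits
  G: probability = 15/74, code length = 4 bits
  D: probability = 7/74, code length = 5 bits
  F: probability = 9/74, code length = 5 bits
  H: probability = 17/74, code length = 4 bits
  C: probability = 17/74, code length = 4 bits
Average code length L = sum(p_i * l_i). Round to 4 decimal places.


Weighted contributions p_i * l_i:
  E: (9/74) * 4 = 36/74
  G: (15/74) * 4 = 60/74
  D: (7/74) * 5 = 35/74
  F: (9/74) * 5 = 45/74
  H: (17/74) * 4 = 68/74
  C: (17/74) * 4 = 68/74
Sum = (36 + 60 + 35 + 45 + 68 + 68)/74 = 312/74

L = 312/74 = 4.2162 bits/symbol


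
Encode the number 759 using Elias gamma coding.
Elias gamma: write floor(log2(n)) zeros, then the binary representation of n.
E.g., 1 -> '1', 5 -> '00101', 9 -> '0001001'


num_bits = floor(log2(759)) + 1 = 10
leading_zeros = num_bits - 1 = 9
binary(759) = 1011110111

Elias gamma(759) = '000000000' + '1011110111' = 0000000001011110111 (19 bits)


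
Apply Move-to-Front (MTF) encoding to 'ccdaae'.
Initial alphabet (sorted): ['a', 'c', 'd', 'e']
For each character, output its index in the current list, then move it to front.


MTF encoding:
'c': index 1 in ['a', 'c', 'd', 'e'] -> ['c', 'a', 'd', 'e']
'c': index 0 in ['c', 'a', 'd', 'e'] -> ['c', 'a', 'd', 'e']
'd': index 2 in ['c', 'a', 'd', 'e'] -> ['d', 'c', 'a', 'e']
'a': index 2 in ['d', 'c', 'a', 'e'] -> ['a', 'd', 'c', 'e']
'a': index 0 in ['a', 'd', 'c', 'e'] -> ['a', 'd', 'c', 'e']
'e': index 3 in ['a', 'd', 'c', 'e'] -> ['e', 'a', 'd', 'c']


Output: [1, 0, 2, 2, 0, 3]


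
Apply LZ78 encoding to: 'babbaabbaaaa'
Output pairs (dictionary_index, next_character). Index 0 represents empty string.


LZ78 encoding steps:
Dictionary: {0: ''}
Step 1: w='' (idx 0), next='b' -> output (0, 'b'), add 'b' as idx 1
Step 2: w='' (idx 0), next='a' -> output (0, 'a'), add 'a' as idx 2
Step 3: w='b' (idx 1), next='b' -> output (1, 'b'), add 'bb' as idx 3
Step 4: w='a' (idx 2), next='a' -> output (2, 'a'), add 'aa' as idx 4
Step 5: w='bb' (idx 3), next='a' -> output (3, 'a'), add 'bba' as idx 5
Step 6: w='aa' (idx 4), next='a' -> output (4, 'a'), add 'aaa' as idx 6


Encoded: [(0, 'b'), (0, 'a'), (1, 'b'), (2, 'a'), (3, 'a'), (4, 'a')]


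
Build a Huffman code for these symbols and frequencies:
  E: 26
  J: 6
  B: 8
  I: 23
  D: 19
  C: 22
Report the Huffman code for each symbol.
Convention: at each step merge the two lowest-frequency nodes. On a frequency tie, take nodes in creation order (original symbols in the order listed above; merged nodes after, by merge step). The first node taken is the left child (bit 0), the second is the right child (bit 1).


Huffman tree construction:
Step 1: Merge J(6) + B(8) = 14
Step 2: Merge (J+B)(14) + D(19) = 33
Step 3: Merge C(22) + I(23) = 45
Step 4: Merge E(26) + ((J+B)+D)(33) = 59
Step 5: Merge (C+I)(45) + (E+((J+B)+D))(59) = 104
Read each symbol's code off the tree from the root (left child = 0, right child = 1).

Codes:
  E: 10 (length 2)
  J: 1100 (length 4)
  B: 1101 (length 4)
  I: 01 (length 2)
  D: 111 (length 3)
  C: 00 (length 2)
Average code length: 255/104 = 2.4519 bits/symbol


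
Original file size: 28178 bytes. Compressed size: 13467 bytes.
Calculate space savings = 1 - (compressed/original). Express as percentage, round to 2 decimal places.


ratio = compressed/original = 13467/28178 = 0.477926
savings = 1 - ratio = 1 - 0.477926 = 0.522074
as a percentage: 0.522074 * 100 = 52.21%

Space savings = 1 - 13467/28178 = 52.21%


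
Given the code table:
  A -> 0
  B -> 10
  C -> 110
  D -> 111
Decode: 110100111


Decoding:
110 -> C
10 -> B
0 -> A
111 -> D


Result: CBAD


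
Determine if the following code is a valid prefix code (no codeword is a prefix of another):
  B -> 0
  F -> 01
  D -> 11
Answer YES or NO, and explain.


Checking each pair (does one codeword prefix another?):
  B='0' vs F='01': prefix -- VIOLATION

NO -- this is NOT a valid prefix code. B (0) is a prefix of F (01).


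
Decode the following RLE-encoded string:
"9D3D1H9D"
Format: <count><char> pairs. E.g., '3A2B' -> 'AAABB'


Expanding each <count><char> pair:
  9D -> 'DDDDDDDDD'
  3D -> 'DDD'
  1H -> 'H'
  9D -> 'DDDDDDDDD'

Decoded = DDDDDDDDDDDDHDDDDDDDDD


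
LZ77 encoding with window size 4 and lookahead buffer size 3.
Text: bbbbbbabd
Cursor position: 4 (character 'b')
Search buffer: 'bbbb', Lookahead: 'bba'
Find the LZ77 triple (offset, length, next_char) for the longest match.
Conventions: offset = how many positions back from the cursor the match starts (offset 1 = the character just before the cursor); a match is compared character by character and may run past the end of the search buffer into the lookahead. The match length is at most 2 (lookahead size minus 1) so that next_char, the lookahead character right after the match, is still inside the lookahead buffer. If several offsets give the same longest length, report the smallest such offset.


Try each offset into the search buffer:
  offset=1 (pos 3, char 'b'): match length 2
  offset=2 (pos 2, char 'b'): match length 2
  offset=3 (pos 1, char 'b'): match length 2
  offset=4 (pos 0, char 'b'): match length 2
Longest match has length 2, found at offsets 1, 2, 3, 4; take the smallest, offset 1.
next_char = character at position 4 + 2 = 6 -> 'a'

Best match: offset=1, length=2 (matching 'bb' starting at position 3)
LZ77 triple: (1, 2, 'a')


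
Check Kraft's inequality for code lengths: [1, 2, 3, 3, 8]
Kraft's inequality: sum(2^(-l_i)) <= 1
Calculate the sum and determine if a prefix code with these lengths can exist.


Sum = 2^(-1) + 2^(-2) + 2^(-3) + 2^(-3) + 2^(-8)
    = 0.5 + 0.25 + 0.125 + 0.125 + 0.00390625
    = 257/256 = 1.00390625
Since 1.00390625 > 1, Kraft's inequality is NOT satisfied.
A prefix code with these lengths CANNOT exist.

Kraft sum = 1.00390625. Not satisfied.


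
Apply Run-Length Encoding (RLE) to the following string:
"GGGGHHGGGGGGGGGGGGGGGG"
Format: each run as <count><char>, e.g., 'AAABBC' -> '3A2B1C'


Scanning runs left to right:
  i=0: run of 'G' x 4 -> '4G'
  i=4: run of 'H' x 2 -> '2H'
  i=6: run of 'G' x 16 -> '16G'

RLE = 4G2H16G


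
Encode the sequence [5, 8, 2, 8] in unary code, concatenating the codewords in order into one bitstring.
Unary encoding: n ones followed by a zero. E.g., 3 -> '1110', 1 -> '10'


Encode each number as n ones followed by a terminating 0:
  5 -> 111110 (6 bits)
  8 -> 111111110 (9 bits)
  2 -> 110 (3 bits)
  8 -> 111111110 (9 bits)
Total length = 6 + 9 + 3 + 9 = 27 bits.

Unary([5, 8, 2, 8]) = 111110111111110110111111110 (27 bits)


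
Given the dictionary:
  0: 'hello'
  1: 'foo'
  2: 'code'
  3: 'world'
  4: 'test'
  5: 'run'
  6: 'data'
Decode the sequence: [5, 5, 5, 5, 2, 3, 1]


Look up each index in the dictionary:
  5 -> 'run'
  5 -> 'run'
  5 -> 'run'
  5 -> 'run'
  2 -> 'code'
  3 -> 'world'
  1 -> 'foo'

Decoded: "run run run run code world foo"


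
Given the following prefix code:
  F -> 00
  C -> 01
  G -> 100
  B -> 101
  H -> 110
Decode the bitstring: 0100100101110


Decoding step by step:
Bits 01 -> C
Bits 00 -> F
Bits 100 -> G
Bits 101 -> B
Bits 110 -> H


Decoded message: CFGBH


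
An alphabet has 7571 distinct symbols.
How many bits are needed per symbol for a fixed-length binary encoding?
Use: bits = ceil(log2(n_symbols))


log2(7571) = 12.8863
Bracket: 2^12 = 4096 < 7571 <= 2^13 = 8192
So ceil(log2(7571)) = 13

bits = ceil(log2(7571)) = ceil(12.8863) = 13 bits


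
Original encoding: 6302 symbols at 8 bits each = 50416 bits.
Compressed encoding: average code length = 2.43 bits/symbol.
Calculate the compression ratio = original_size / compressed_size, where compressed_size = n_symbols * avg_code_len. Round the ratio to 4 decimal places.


original_size = n_symbols * orig_bits = 6302 * 8 = 50416 bits
compressed_size = n_symbols * avg_code_len = 6302 * 2.43 = 15313.86 bits
ratio = original_size / compressed_size = 50416 / 15313.86 = 3.2922

Compression ratio = 3.2922


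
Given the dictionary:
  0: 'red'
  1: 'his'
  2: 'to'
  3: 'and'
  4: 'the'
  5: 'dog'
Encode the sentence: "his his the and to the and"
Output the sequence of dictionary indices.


Look up each word in the dictionary:
  'his' -> 1
  'his' -> 1
  'the' -> 4
  'and' -> 3
  'to' -> 2
  'the' -> 4
  'and' -> 3

Encoded: [1, 1, 4, 3, 2, 4, 3]


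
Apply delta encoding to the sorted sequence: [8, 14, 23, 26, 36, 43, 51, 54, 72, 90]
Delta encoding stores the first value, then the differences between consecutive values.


First value: 8
Deltas:
  14 - 8 = 6
  23 - 14 = 9
  26 - 23 = 3
  36 - 26 = 10
  43 - 36 = 7
  51 - 43 = 8
  54 - 51 = 3
  72 - 54 = 18
  90 - 72 = 18


Delta encoded: [8, 6, 9, 3, 10, 7, 8, 3, 18, 18]


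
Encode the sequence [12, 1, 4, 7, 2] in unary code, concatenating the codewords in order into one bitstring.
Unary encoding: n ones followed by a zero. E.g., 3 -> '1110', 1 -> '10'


Encode each number as n ones followed by a terminating 0:
  12 -> 1111111111110 (13 bits)
  1 -> 10 (2 bits)
  4 -> 11110 (5 bits)
  7 -> 11111110 (8 bits)
  2 -> 110 (3 bits)
Total length = 13 + 2 + 5 + 8 + 3 = 31 bits.

Unary([12, 1, 4, 7, 2]) = 1111111111110101111011111110110 (31 bits)


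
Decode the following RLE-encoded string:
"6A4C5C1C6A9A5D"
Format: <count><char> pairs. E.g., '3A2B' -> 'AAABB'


Expanding each <count><char> pair:
  6A -> 'AAAAAA'
  4C -> 'CCCC'
  5C -> 'CCCCC'
  1C -> 'C'
  6A -> 'AAAAAA'
  9A -> 'AAAAAAAAA'
  5D -> 'DDDDD'

Decoded = AAAAAACCCCCCCCCCAAAAAAAAAAAAAAADDDDD


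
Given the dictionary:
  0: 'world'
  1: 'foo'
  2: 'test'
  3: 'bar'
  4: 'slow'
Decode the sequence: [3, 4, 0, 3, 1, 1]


Look up each index in the dictionary:
  3 -> 'bar'
  4 -> 'slow'
  0 -> 'world'
  3 -> 'bar'
  1 -> 'foo'
  1 -> 'foo'

Decoded: "bar slow world bar foo foo"


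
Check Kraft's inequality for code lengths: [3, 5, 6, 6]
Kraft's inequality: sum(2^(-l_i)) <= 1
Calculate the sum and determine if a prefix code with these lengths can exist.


Sum = 2^(-3) + 2^(-5) + 2^(-6) + 2^(-6)
    = 0.125 + 0.03125 + 0.015625 + 0.015625
    = 12/64 = 0.1875
Since 0.1875 <= 1, Kraft's inequality IS satisfied.
A prefix code with these lengths CAN exist.

Kraft sum = 0.1875. Satisfied.


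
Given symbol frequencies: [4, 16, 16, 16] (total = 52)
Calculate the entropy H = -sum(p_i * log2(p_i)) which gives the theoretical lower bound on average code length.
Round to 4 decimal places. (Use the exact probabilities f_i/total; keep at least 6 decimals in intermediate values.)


Per-symbol terms -p_i * log2(p_i) with p_i = f_i/52:
  p = 4/52 = 0.076923: log2(p) = -3.700440, -p*log2(p) = 0.284649
  p = 16/52 = 0.307692: log2(p) = -1.700440, -p*log2(p) = 0.523212
  p = 16/52 = 0.307692: log2(p) = -1.700440, -p*log2(p) = 0.523212
  p = 16/52 = 0.307692: log2(p) = -1.700440, -p*log2(p) = 0.523212
H = 0.284649 + 0.523212 + 0.523212 + 0.523212 = 1.854285

H = 1.8543 bits/symbol


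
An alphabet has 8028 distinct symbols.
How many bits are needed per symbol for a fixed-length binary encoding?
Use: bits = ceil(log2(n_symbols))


log2(8028) = 12.9708
Bracket: 2^12 = 4096 < 8028 <= 2^13 = 8192
So ceil(log2(8028)) = 13

bits = ceil(log2(8028)) = ceil(12.9708) = 13 bits


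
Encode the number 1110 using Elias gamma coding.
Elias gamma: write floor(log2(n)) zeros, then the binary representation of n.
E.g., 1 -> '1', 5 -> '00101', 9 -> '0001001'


num_bits = floor(log2(1110)) + 1 = 11
leading_zeros = num_bits - 1 = 10
binary(1110) = 10001010110

Elias gamma(1110) = '0000000000' + '10001010110' = 000000000010001010110 (21 bits)


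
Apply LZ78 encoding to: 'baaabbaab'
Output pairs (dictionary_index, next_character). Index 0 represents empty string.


LZ78 encoding steps:
Dictionary: {0: ''}
Step 1: w='' (idx 0), next='b' -> output (0, 'b'), add 'b' as idx 1
Step 2: w='' (idx 0), next='a' -> output (0, 'a'), add 'a' as idx 2
Step 3: w='a' (idx 2), next='a' -> output (2, 'a'), add 'aa' as idx 3
Step 4: w='b' (idx 1), next='b' -> output (1, 'b'), add 'bb' as idx 4
Step 5: w='aa' (idx 3), next='b' -> output (3, 'b'), add 'aab' as idx 5


Encoded: [(0, 'b'), (0, 'a'), (2, 'a'), (1, 'b'), (3, 'b')]


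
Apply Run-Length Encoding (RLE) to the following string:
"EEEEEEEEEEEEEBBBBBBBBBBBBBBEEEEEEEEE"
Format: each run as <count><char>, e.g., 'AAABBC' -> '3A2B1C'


Scanning runs left to right:
  i=0: run of 'E' x 13 -> '13E'
  i=13: run of 'B' x 14 -> '14B'
  i=27: run of 'E' x 9 -> '9E'

RLE = 13E14B9E


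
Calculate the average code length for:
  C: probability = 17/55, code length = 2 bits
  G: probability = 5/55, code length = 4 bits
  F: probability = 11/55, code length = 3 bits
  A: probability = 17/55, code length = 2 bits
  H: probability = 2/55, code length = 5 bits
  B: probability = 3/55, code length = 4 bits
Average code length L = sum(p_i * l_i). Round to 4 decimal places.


Weighted contributions p_i * l_i:
  C: (17/55) * 2 = 34/55
  G: (5/55) * 4 = 20/55
  F: (11/55) * 3 = 33/55
  A: (17/55) * 2 = 34/55
  H: (2/55) * 5 = 10/55
  B: (3/55) * 4 = 12/55
Sum = (34 + 20 + 33 + 34 + 10 + 12)/55 = 143/55

L = 143/55 = 2.6000 bits/symbol


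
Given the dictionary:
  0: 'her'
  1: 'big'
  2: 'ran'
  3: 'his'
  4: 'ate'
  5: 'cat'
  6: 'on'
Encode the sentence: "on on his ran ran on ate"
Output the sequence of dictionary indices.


Look up each word in the dictionary:
  'on' -> 6
  'on' -> 6
  'his' -> 3
  'ran' -> 2
  'ran' -> 2
  'on' -> 6
  'ate' -> 4

Encoded: [6, 6, 3, 2, 2, 6, 4]


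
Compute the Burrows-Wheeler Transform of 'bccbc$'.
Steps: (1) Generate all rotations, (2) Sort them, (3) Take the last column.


Rotations (sorted):
  0: $bccbc -> last char: c
  1: bc$bcc -> last char: c
  2: bccbc$ -> last char: $
  3: c$bccb -> last char: b
  4: cbc$bc -> last char: c
  5: ccbc$b -> last char: b


BWT = cc$bcb


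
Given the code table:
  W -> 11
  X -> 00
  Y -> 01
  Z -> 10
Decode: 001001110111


Decoding:
00 -> X
10 -> Z
01 -> Y
11 -> W
01 -> Y
11 -> W


Result: XZYWYW


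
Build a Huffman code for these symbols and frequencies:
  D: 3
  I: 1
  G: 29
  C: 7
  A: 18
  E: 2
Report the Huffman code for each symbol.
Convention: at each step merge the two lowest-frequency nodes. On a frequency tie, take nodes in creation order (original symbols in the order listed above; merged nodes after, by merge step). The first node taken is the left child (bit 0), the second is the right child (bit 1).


Huffman tree construction:
Step 1: Merge I(1) + E(2) = 3
Step 2: Merge D(3) + (I+E)(3) = 6
Step 3: Merge (D+(I+E))(6) + C(7) = 13
Step 4: Merge ((D+(I+E))+C)(13) + A(18) = 31
Step 5: Merge G(29) + (((D+(I+E))+C)+A)(31) = 60
Read each symbol's code off the tree from the root (left child = 0, right child = 1).

Codes:
  D: 1000 (length 4)
  I: 10010 (length 5)
  G: 0 (length 1)
  C: 101 (length 3)
  A: 11 (length 2)
  E: 10011 (length 5)
Average code length: 113/60 = 1.8833 bits/symbol


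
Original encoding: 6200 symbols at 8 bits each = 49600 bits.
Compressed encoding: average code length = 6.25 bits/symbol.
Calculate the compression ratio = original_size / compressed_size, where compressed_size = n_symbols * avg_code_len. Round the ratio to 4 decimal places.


original_size = n_symbols * orig_bits = 6200 * 8 = 49600 bits
compressed_size = n_symbols * avg_code_len = 6200 * 6.25 = 38750.0 bits
ratio = original_size / compressed_size = 49600 / 38750.0 = 1.28

Compression ratio = 1.28


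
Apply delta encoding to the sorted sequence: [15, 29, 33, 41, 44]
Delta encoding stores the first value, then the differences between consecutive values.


First value: 15
Deltas:
  29 - 15 = 14
  33 - 29 = 4
  41 - 33 = 8
  44 - 41 = 3


Delta encoded: [15, 14, 4, 8, 3]


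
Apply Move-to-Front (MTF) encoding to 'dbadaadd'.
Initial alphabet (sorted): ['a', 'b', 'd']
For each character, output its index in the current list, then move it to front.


MTF encoding:
'd': index 2 in ['a', 'b', 'd'] -> ['d', 'a', 'b']
'b': index 2 in ['d', 'a', 'b'] -> ['b', 'd', 'a']
'a': index 2 in ['b', 'd', 'a'] -> ['a', 'b', 'd']
'd': index 2 in ['a', 'b', 'd'] -> ['d', 'a', 'b']
'a': index 1 in ['d', 'a', 'b'] -> ['a', 'd', 'b']
'a': index 0 in ['a', 'd', 'b'] -> ['a', 'd', 'b']
'd': index 1 in ['a', 'd', 'b'] -> ['d', 'a', 'b']
'd': index 0 in ['d', 'a', 'b'] -> ['d', 'a', 'b']


Output: [2, 2, 2, 2, 1, 0, 1, 0]


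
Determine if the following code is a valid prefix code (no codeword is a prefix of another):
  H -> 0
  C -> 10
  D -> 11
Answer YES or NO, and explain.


Checking each pair (does one codeword prefix another?):
  H='0' vs C='10': no prefix
  H='0' vs D='11': no prefix
  C='10' vs H='0': no prefix
  C='10' vs D='11': no prefix
  D='11' vs H='0': no prefix
  D='11' vs C='10': no prefix
No violation found over all pairs.

YES -- this is a valid prefix code. No codeword is a prefix of any other codeword.


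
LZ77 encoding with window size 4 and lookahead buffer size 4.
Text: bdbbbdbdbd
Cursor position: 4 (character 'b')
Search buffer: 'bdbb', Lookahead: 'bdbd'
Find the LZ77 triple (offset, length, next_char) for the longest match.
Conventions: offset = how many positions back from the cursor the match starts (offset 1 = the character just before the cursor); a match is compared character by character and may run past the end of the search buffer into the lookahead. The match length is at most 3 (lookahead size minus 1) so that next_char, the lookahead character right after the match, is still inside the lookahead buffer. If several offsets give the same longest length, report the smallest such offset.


Try each offset into the search buffer:
  offset=1 (pos 3, char 'b'): match length 1
  offset=2 (pos 2, char 'b'): match length 1
  offset=3 (pos 1, char 'd'): match length 0
  offset=4 (pos 0, char 'b'): match length 3
Longest match has length 3 at offset 4.
next_char = character at position 4 + 3 = 7 -> 'd'

Best match: offset=4, length=3 (matching 'bdb' starting at position 0)
LZ77 triple: (4, 3, 'd')


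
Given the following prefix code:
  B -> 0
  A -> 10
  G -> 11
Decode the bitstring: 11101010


Decoding step by step:
Bits 11 -> G
Bits 10 -> A
Bits 10 -> A
Bits 10 -> A


Decoded message: GAAA


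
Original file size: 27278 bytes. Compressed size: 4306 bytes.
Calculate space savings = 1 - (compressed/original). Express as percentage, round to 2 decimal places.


ratio = compressed/original = 4306/27278 = 0.157856
savings = 1 - ratio = 1 - 0.157856 = 0.842144
as a percentage: 0.842144 * 100 = 84.21%

Space savings = 1 - 4306/27278 = 84.21%


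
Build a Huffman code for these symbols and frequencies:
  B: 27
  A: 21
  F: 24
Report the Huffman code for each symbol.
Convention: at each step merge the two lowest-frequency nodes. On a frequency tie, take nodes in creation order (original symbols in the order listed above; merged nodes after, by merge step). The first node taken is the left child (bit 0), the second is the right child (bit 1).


Huffman tree construction:
Step 1: Merge A(21) + F(24) = 45
Step 2: Merge B(27) + (A+F)(45) = 72
Read each symbol's code off the tree from the root (left child = 0, right child = 1).

Codes:
  B: 0 (length 1)
  A: 10 (length 2)
  F: 11 (length 2)
Average code length: 117/72 = 1.6250 bits/symbol


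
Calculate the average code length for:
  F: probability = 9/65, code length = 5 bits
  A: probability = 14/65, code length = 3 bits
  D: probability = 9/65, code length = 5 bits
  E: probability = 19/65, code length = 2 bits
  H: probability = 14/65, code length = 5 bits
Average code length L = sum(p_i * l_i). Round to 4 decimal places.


Weighted contributions p_i * l_i:
  F: (9/65) * 5 = 45/65
  A: (14/65) * 3 = 42/65
  D: (9/65) * 5 = 45/65
  E: (19/65) * 2 = 38/65
  H: (14/65) * 5 = 70/65
Sum = (45 + 42 + 45 + 38 + 70)/65 = 240/65

L = 240/65 = 3.6923 bits/symbol


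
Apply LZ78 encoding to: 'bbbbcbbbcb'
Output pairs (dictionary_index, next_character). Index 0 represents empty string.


LZ78 encoding steps:
Dictionary: {0: ''}
Step 1: w='' (idx 0), next='b' -> output (0, 'b'), add 'b' as idx 1
Step 2: w='b' (idx 1), next='b' -> output (1, 'b'), add 'bb' as idx 2
Step 3: w='b' (idx 1), next='c' -> output (1, 'c'), add 'bc' as idx 3
Step 4: w='bb' (idx 2), next='b' -> output (2, 'b'), add 'bbb' as idx 4
Step 5: w='' (idx 0), next='c' -> output (0, 'c'), add 'c' as idx 5
Step 6: w='b' (idx 1), end of input -> output (1, '')


Encoded: [(0, 'b'), (1, 'b'), (1, 'c'), (2, 'b'), (0, 'c'), (1, '')]


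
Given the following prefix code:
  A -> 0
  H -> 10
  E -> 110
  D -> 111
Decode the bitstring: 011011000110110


Decoding step by step:
Bits 0 -> A
Bits 110 -> E
Bits 110 -> E
Bits 0 -> A
Bits 0 -> A
Bits 110 -> E
Bits 110 -> E


Decoded message: AEEAAEE


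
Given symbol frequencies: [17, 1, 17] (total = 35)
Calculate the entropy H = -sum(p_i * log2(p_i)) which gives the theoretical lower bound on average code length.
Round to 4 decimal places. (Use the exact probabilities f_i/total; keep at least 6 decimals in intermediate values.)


Per-symbol terms -p_i * log2(p_i) with p_i = f_i/35:
  p = 17/35 = 0.485714: log2(p) = -1.041820, -p*log2(p) = 0.506027
  p = 1/35 = 0.028571: log2(p) = -5.129283, -p*log2(p) = 0.146551
  p = 17/35 = 0.485714: log2(p) = -1.041820, -p*log2(p) = 0.506027
H = 0.506027 + 0.146551 + 0.506027 = 1.158605

H = 1.1586 bits/symbol


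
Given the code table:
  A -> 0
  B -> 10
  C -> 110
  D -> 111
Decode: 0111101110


Decoding:
0 -> A
111 -> D
10 -> B
111 -> D
0 -> A


Result: ADBDA


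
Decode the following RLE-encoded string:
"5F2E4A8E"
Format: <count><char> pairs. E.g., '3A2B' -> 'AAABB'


Expanding each <count><char> pair:
  5F -> 'FFFFF'
  2E -> 'EE'
  4A -> 'AAAA'
  8E -> 'EEEEEEEE'

Decoded = FFFFFEEAAAAEEEEEEEE


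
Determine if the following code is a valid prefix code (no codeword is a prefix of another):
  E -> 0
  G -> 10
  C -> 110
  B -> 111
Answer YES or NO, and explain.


Checking each pair (does one codeword prefix another?):
  E='0' vs G='10': no prefix
  E='0' vs C='110': no prefix
  E='0' vs B='111': no prefix
  G='10' vs E='0': no prefix
  G='10' vs C='110': no prefix
  G='10' vs B='111': no prefix
  C='110' vs E='0': no prefix
  C='110' vs G='10': no prefix
  C='110' vs B='111': no prefix
  B='111' vs E='0': no prefix
  B='111' vs G='10': no prefix
  B='111' vs C='110': no prefix
No violation found over all pairs.

YES -- this is a valid prefix code. No codeword is a prefix of any other codeword.


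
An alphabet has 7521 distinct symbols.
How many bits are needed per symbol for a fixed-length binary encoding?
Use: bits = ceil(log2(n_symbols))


log2(7521) = 12.8767
Bracket: 2^12 = 4096 < 7521 <= 2^13 = 8192
So ceil(log2(7521)) = 13

bits = ceil(log2(7521)) = ceil(12.8767) = 13 bits


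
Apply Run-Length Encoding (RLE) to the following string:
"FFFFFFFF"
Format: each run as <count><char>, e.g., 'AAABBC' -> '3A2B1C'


Scanning runs left to right:
  i=0: run of 'F' x 8 -> '8F'

RLE = 8F


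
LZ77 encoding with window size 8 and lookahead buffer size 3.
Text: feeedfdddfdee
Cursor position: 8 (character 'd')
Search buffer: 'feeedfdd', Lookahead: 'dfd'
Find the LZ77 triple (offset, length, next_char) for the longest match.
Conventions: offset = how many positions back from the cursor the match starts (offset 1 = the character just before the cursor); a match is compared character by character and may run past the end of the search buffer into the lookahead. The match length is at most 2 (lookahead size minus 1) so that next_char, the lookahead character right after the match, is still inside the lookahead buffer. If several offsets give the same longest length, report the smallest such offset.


Try each offset into the search buffer:
  offset=1 (pos 7, char 'd'): match length 1
  offset=2 (pos 6, char 'd'): match length 1
  offset=3 (pos 5, char 'f'): match length 0
  offset=4 (pos 4, char 'd'): match length 2
  offset=5 (pos 3, char 'e'): match length 0
  offset=6 (pos 2, char 'e'): match length 0
  offset=7 (pos 1, char 'e'): match length 0
  offset=8 (pos 0, char 'f'): match length 0
Longest match has length 2 at offset 4.
next_char = character at position 8 + 2 = 10 -> 'd'

Best match: offset=4, length=2 (matching 'df' starting at position 4)
LZ77 triple: (4, 2, 'd')


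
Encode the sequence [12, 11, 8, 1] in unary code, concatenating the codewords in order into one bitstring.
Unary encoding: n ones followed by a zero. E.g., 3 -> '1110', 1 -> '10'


Encode each number as n ones followed by a terminating 0:
  12 -> 1111111111110 (13 bits)
  11 -> 111111111110 (12 bits)
  8 -> 111111110 (9 bits)
  1 -> 10 (2 bits)
Total length = 13 + 12 + 9 + 2 = 36 bits.

Unary([12, 11, 8, 1]) = 111111111111011111111111011111111010 (36 bits)


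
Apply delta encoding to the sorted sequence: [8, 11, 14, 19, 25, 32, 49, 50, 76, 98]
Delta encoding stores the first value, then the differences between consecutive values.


First value: 8
Deltas:
  11 - 8 = 3
  14 - 11 = 3
  19 - 14 = 5
  25 - 19 = 6
  32 - 25 = 7
  49 - 32 = 17
  50 - 49 = 1
  76 - 50 = 26
  98 - 76 = 22


Delta encoded: [8, 3, 3, 5, 6, 7, 17, 1, 26, 22]


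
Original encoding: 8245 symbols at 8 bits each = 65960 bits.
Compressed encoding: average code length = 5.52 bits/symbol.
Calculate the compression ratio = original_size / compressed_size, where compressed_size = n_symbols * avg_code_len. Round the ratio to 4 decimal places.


original_size = n_symbols * orig_bits = 8245 * 8 = 65960 bits
compressed_size = n_symbols * avg_code_len = 8245 * 5.52 = 45512.4 bits
ratio = original_size / compressed_size = 65960 / 45512.4 = 1.4493

Compression ratio = 1.4493


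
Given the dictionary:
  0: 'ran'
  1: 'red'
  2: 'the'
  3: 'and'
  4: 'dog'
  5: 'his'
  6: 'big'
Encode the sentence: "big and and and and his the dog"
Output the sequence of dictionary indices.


Look up each word in the dictionary:
  'big' -> 6
  'and' -> 3
  'and' -> 3
  'and' -> 3
  'and' -> 3
  'his' -> 5
  'the' -> 2
  'dog' -> 4

Encoded: [6, 3, 3, 3, 3, 5, 2, 4]


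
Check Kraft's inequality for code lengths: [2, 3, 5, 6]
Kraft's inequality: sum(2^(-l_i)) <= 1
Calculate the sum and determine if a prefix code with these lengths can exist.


Sum = 2^(-2) + 2^(-3) + 2^(-5) + 2^(-6)
    = 0.25 + 0.125 + 0.03125 + 0.015625
    = 27/64 = 0.421875
Since 0.421875 <= 1, Kraft's inequality IS satisfied.
A prefix code with these lengths CAN exist.

Kraft sum = 0.421875. Satisfied.


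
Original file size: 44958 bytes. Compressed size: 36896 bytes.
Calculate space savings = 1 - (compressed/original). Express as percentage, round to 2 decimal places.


ratio = compressed/original = 36896/44958 = 0.820677
savings = 1 - ratio = 1 - 0.820677 = 0.179323
as a percentage: 0.179323 * 100 = 17.93%

Space savings = 1 - 36896/44958 = 17.93%


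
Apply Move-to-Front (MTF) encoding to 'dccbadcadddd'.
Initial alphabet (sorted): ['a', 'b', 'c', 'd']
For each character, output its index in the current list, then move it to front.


MTF encoding:
'd': index 3 in ['a', 'b', 'c', 'd'] -> ['d', 'a', 'b', 'c']
'c': index 3 in ['d', 'a', 'b', 'c'] -> ['c', 'd', 'a', 'b']
'c': index 0 in ['c', 'd', 'a', 'b'] -> ['c', 'd', 'a', 'b']
'b': index 3 in ['c', 'd', 'a', 'b'] -> ['b', 'c', 'd', 'a']
'a': index 3 in ['b', 'c', 'd', 'a'] -> ['a', 'b', 'c', 'd']
'd': index 3 in ['a', 'b', 'c', 'd'] -> ['d', 'a', 'b', 'c']
'c': index 3 in ['d', 'a', 'b', 'c'] -> ['c', 'd', 'a', 'b']
'a': index 2 in ['c', 'd', 'a', 'b'] -> ['a', 'c', 'd', 'b']
'd': index 2 in ['a', 'c', 'd', 'b'] -> ['d', 'a', 'c', 'b']
'd': index 0 in ['d', 'a', 'c', 'b'] -> ['d', 'a', 'c', 'b']
'd': index 0 in ['d', 'a', 'c', 'b'] -> ['d', 'a', 'c', 'b']
'd': index 0 in ['d', 'a', 'c', 'b'] -> ['d', 'a', 'c', 'b']


Output: [3, 3, 0, 3, 3, 3, 3, 2, 2, 0, 0, 0]


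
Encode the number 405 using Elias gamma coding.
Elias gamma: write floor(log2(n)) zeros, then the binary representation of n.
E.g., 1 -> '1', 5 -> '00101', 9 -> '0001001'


num_bits = floor(log2(405)) + 1 = 9
leading_zeros = num_bits - 1 = 8
binary(405) = 110010101

Elias gamma(405) = '00000000' + '110010101' = 00000000110010101 (17 bits)


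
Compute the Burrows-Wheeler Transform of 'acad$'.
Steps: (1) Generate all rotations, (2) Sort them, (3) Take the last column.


Rotations (sorted):
  0: $acad -> last char: d
  1: acad$ -> last char: $
  2: ad$ac -> last char: c
  3: cad$a -> last char: a
  4: d$aca -> last char: a


BWT = d$caa


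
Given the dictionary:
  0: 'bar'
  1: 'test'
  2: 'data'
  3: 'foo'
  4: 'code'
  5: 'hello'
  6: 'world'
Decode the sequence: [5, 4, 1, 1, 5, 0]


Look up each index in the dictionary:
  5 -> 'hello'
  4 -> 'code'
  1 -> 'test'
  1 -> 'test'
  5 -> 'hello'
  0 -> 'bar'

Decoded: "hello code test test hello bar"


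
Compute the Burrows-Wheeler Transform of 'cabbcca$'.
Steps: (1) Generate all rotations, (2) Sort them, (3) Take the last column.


Rotations (sorted):
  0: $cabbcca -> last char: a
  1: a$cabbcc -> last char: c
  2: abbcca$c -> last char: c
  3: bbcca$ca -> last char: a
  4: bcca$cab -> last char: b
  5: ca$cabbc -> last char: c
  6: cabbcca$ -> last char: $
  7: cca$cabb -> last char: b


BWT = accabc$b


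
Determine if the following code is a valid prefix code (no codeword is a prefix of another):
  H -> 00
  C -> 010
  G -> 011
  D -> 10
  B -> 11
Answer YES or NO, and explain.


Checking each pair (does one codeword prefix another?):
  H='00' vs C='010': no prefix
  H='00' vs G='011': no prefix
  H='00' vs D='10': no prefix
  H='00' vs B='11': no prefix
  C='010' vs H='00': no prefix
  C='010' vs G='011': no prefix
  C='010' vs D='10': no prefix
  C='010' vs B='11': no prefix
  G='011' vs H='00': no prefix
  G='011' vs C='010': no prefix
  G='011' vs D='10': no prefix
  G='011' vs B='11': no prefix
  D='10' vs H='00': no prefix
  D='10' vs C='010': no prefix
  D='10' vs G='011': no prefix
  D='10' vs B='11': no prefix
  B='11' vs H='00': no prefix
  B='11' vs C='010': no prefix
  B='11' vs G='011': no prefix
  B='11' vs D='10': no prefix
No violation found over all pairs.

YES -- this is a valid prefix code. No codeword is a prefix of any other codeword.
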